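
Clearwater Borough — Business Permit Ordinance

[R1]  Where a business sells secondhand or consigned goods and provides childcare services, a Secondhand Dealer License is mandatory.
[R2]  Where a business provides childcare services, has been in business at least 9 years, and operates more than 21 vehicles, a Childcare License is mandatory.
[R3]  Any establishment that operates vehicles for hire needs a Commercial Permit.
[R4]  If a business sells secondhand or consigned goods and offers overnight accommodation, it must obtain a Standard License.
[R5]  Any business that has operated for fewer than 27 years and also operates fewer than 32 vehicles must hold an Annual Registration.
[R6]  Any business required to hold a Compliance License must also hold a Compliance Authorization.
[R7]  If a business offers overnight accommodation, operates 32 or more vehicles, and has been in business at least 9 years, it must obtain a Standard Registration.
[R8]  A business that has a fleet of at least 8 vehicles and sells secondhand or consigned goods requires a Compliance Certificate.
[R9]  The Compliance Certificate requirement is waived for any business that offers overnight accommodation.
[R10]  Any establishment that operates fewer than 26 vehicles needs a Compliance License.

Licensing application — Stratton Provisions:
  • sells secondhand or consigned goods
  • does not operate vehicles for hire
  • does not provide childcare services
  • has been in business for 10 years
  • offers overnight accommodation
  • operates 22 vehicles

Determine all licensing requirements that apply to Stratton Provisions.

[R1] sells secondhand or consigned goods; does not provide childcare services → Secondhand Dealer License not required.
[R2] does not provide childcare services; years in business 10 ≥ 9; vehicles 22 > 21 → Childcare License not required.
[R3] does not operate vehicles for hire → Commercial Permit not required.
[R4] sells secondhand or consigned goods; offers overnight accommodation → Standard License required.
[R5] years in business 10 < 27; vehicles 22 < 32 → Annual Registration required.
[R6] Compliance License is required → Compliance Authorization also required.
[R7] offers overnight accommodation; vehicles 22 < 32; years in business 10 ≥ 9 → Standard Registration not required.
[R8] vehicles 22 ≥ 8; sells secondhand or consigned goods → Compliance Certificate required.
[R9] offers overnight accommodation → exempt from Compliance Certificate.
[R10] vehicles 22 < 26 → Compliance License required.

Annual Registration, Compliance Authorization, Compliance License, Standard License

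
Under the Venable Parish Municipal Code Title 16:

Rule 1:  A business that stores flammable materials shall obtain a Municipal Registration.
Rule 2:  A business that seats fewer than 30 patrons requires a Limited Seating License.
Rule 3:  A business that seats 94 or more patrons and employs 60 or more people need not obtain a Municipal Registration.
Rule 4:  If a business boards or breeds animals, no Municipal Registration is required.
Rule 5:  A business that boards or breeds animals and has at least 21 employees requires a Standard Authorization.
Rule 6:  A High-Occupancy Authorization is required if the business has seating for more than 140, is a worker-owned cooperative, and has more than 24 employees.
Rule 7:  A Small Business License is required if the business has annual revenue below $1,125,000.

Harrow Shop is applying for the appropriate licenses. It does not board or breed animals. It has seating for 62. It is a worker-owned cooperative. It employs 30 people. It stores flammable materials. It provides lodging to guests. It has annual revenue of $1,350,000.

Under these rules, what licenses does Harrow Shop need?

Municipal Registration

Rule 1: stores flammable materials → Municipal Registration required.
Rule 2: seating 62 ≥ 30 → Limited Seating License not required.
Rule 3: seating 62 < 94; employees 30 < 60 → Municipal Registration exemption does not apply.
Rule 4: does not board or breed animals → Municipal Registration exemption does not apply.
Rule 5: does not board or breed animals; employees 30 ≥ 21 → Standard Authorization not required.
Rule 6: seating 62 ≤ 140; is a worker-owned cooperative; employees 30 > 24 → High-Occupancy Authorization not required.
Rule 7: revenue $1,350,000 ≥ $1,125,000 → Small Business License not required.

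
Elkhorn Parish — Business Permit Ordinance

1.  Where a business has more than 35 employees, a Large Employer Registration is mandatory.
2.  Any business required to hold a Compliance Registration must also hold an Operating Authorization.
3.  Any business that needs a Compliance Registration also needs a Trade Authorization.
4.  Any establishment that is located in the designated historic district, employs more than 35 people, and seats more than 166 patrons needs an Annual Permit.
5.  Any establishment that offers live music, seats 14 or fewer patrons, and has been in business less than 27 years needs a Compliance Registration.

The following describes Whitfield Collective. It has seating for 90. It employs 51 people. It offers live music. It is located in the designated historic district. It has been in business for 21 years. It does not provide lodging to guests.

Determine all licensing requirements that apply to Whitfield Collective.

Large Employer Registration

1. employees 51 > 35 → Large Employer Registration required.
2. Compliance Registration is not required → no effect.
3. Compliance Registration is not required → no effect.
4. is located in the designated historic district; employees 51 > 35; seating 90 ≤ 166 → Annual Permit not required.
5. offers live music; seating 90 > 14; years in business 21 < 27 → Compliance Registration not required.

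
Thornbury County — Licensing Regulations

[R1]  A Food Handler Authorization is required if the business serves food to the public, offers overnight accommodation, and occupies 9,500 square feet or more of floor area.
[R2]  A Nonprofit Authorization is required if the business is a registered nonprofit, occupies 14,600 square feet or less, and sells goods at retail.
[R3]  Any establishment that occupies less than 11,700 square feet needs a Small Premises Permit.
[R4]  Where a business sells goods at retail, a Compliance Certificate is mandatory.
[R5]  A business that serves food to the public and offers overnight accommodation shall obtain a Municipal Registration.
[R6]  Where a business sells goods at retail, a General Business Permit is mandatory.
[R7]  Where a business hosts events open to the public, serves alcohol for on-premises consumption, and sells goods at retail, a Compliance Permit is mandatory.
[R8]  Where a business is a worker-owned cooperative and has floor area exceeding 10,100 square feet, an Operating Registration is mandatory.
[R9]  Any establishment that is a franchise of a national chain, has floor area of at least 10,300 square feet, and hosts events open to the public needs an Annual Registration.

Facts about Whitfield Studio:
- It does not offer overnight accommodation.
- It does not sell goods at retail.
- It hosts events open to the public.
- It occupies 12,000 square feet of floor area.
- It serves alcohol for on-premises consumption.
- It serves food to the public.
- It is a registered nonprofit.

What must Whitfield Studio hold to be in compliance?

[R1] serves food to the public; does not offer overnight accommodation; floor area 12,000 square feet ≥ 9,500 square feet → Food Handler Authorization not required.
[R2] is a registered nonprofit; floor area 12,000 square feet ≤ 14,600 square feet; does not sell goods at retail → Nonprofit Authorization not required.
[R3] floor area 12,000 square feet ≥ 11,700 square feet → Small Premises Permit not required.
[R4] does not sell goods at retail → Compliance Certificate not required.
[R5] serves food to the public; does not offer overnight accommodation → Municipal Registration not required.
[R6] does not sell goods at retail → General Business Permit not required.
[R7] hosts events open to the public; serves alcohol for on-premises consumption; does not sell goods at retail → Compliance Permit not required.
[R8] is a registered nonprofit (not: is a worker-owned cooperative); floor area 12,000 square feet > 10,100 square feet → Operating Registration not required.
[R9] is a registered nonprofit (not: is a franchise of a national chain); floor area 12,000 square feet ≥ 10,300 square feet; hosts events open to the public → Annual Registration not required.

None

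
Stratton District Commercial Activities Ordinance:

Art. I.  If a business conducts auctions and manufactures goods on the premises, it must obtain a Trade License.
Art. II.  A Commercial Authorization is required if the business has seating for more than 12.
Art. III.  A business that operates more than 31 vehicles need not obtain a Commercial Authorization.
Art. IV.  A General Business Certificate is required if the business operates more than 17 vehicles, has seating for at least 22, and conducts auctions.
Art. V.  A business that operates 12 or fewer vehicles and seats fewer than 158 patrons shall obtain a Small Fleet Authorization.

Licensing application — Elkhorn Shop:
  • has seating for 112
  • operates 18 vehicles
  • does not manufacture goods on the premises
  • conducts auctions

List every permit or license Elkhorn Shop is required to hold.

Commercial Authorization, General Business Certificate

Art. I. conducts auctions; does not manufacture goods on the premises → Trade License not required.
Art. II. seating 112 > 12 → Commercial Authorization required.
Art. III. vehicles 18 ≤ 31 → Commercial Authorization exemption does not apply.
Art. IV. vehicles 18 > 17; seating 112 ≥ 22; conducts auctions → General Business Certificate required.
Art. V. vehicles 18 > 12; seating 112 < 158 → Small Fleet Authorization not required.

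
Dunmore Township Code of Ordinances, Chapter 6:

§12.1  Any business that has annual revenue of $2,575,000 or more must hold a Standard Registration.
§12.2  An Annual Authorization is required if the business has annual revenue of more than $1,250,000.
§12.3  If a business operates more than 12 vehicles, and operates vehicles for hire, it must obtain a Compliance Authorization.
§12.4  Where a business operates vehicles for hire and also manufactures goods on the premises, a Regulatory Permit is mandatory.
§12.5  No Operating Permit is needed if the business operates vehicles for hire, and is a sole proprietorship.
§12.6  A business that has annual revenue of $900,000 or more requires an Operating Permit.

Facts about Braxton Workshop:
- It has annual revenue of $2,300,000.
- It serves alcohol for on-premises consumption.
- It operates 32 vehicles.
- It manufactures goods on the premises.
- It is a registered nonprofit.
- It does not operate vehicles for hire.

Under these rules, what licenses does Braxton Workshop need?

Annual Authorization, Operating Permit

§12.1 revenue $2,300,000 < $2,575,000 → Standard Registration not required.
§12.2 revenue $2,300,000 > $1,250,000 → Annual Authorization required.
§12.3 vehicles 32 > 12; does not operate vehicles for hire → Compliance Authorization not required.
§12.4 does not operate vehicles for hire; manufactures goods on the premises → Regulatory Permit not required.
§12.5 does not operate vehicles for hire; is a registered nonprofit (not: is a sole proprietorship) → Operating Permit exemption does not apply.
§12.6 revenue $2,300,000 ≥ $900,000 → Operating Permit required.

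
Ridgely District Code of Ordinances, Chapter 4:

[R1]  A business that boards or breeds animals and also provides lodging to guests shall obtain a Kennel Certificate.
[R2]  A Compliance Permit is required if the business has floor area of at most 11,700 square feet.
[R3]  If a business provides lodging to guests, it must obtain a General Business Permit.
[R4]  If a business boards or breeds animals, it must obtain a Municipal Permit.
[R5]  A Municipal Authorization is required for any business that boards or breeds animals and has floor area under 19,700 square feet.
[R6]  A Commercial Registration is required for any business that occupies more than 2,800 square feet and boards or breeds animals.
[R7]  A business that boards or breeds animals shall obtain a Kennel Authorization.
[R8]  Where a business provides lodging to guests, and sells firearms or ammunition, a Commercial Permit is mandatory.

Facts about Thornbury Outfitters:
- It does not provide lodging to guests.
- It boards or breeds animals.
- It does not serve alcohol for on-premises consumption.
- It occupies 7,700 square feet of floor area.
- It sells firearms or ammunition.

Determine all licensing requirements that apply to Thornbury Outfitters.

[R1] boards or breeds animals; does not provide lodging to guests → Kennel Certificate not required.
[R2] floor area 7,700 square feet ≤ 11,700 square feet → Compliance Permit required.
[R3] does not provide lodging to guests → General Business Permit not required.
[R4] boards or breeds animals → Municipal Permit required.
[R5] boards or breeds animals; floor area 7,700 square feet < 19,700 square feet → Municipal Authorization required.
[R6] floor area 7,700 square feet > 2,800 square feet; boards or breeds animals → Commercial Registration required.
[R7] boards or breeds animals → Kennel Authorization required.
[R8] does not provide lodging to guests; sells firearms or ammunition → Commercial Permit not required.

Commercial Registration, Compliance Permit, Kennel Authorization, Municipal Authorization, Municipal Permit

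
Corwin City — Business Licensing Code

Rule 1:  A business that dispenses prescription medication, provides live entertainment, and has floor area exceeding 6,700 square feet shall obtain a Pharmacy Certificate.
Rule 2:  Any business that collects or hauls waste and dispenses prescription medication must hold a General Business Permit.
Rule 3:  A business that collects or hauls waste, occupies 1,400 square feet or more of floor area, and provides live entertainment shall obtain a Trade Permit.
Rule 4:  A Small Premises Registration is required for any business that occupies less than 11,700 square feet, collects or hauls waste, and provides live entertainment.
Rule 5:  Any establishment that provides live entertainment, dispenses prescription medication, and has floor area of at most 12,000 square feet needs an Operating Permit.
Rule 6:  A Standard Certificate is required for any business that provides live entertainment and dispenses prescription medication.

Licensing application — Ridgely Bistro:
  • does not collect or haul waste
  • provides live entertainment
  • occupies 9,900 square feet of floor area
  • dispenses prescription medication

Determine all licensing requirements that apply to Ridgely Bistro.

Rule 1: dispenses prescription medication; provides live entertainment; floor area 9,900 square feet > 6,700 square feet → Pharmacy Certificate required.
Rule 2: does not collect or haul waste; dispenses prescription medication → General Business Permit not required.
Rule 3: does not collect or haul waste; floor area 9,900 square feet ≥ 1,400 square feet; provides live entertainment → Trade Permit not required.
Rule 4: floor area 9,900 square feet < 11,700 square feet; does not collect or haul waste; provides live entertainment → Small Premises Registration not required.
Rule 5: provides live entertainment; dispenses prescription medication; floor area 9,900 square feet ≤ 12,000 square feet → Operating Permit required.
Rule 6: provides live entertainment; dispenses prescription medication → Standard Certificate required.

Operating Permit, Pharmacy Certificate, Standard Certificate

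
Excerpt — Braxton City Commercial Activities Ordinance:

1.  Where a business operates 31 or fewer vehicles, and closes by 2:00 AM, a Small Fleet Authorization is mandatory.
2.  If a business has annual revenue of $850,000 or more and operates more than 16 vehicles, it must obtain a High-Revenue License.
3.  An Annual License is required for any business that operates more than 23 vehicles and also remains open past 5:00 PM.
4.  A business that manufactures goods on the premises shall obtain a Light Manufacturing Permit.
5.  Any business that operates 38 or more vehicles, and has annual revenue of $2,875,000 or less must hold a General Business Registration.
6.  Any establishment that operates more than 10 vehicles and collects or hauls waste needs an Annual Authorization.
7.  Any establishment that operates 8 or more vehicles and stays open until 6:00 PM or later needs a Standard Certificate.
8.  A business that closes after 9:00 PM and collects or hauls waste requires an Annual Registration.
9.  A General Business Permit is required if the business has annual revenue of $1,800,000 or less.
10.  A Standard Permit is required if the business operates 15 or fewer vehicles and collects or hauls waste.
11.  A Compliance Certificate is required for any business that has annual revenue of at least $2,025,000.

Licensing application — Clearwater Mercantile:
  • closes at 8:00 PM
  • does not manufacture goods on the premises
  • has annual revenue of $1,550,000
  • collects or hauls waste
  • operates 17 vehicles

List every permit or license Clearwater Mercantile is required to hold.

Annual Authorization, General Business Permit, High-Revenue License, Small Fleet Authorization, Standard Certificate

1. vehicles 17 ≤ 31; closes 8:00 PM, at/before 2:00 AM → Small Fleet Authorization required.
2. revenue $1,550,000 ≥ $850,000; vehicles 17 > 16 → High-Revenue License required.
3. vehicles 17 ≤ 23; closes 8:00 PM, after 5:00 PM → Annual License not required.
4. does not manufacture goods on the premises → Light Manufacturing Permit not required.
5. vehicles 17 < 38; revenue $1,550,000 ≤ $2,875,000 → General Business Registration not required.
6. vehicles 17 > 10; collects or hauls waste → Annual Authorization required.
7. vehicles 17 ≥ 8; closes 8:00 PM, after 6:00 PM → Standard Certificate required.
8. closes 8:00 PM, at/before 9:00 PM; collects or hauls waste → Annual Registration not required.
9. revenue $1,550,000 ≤ $1,800,000 → General Business Permit required.
10. vehicles 17 > 15; collects or hauls waste → Standard Permit not required.
11. revenue $1,550,000 < $2,025,000 → Compliance Certificate not required.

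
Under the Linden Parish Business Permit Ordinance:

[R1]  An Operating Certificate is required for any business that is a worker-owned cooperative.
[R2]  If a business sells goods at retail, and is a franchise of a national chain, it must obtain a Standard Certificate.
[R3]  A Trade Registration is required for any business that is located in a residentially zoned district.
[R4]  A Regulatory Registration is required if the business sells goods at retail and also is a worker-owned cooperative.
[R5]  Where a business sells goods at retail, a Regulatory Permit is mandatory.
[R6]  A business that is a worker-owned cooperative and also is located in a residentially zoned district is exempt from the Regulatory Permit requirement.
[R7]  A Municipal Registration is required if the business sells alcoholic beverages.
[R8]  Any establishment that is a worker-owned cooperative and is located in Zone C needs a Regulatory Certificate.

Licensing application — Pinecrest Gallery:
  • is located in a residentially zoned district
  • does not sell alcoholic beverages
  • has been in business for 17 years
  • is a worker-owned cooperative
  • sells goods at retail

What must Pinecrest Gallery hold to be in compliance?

Operating Certificate, Regulatory Registration, Trade Registration

[R1] is a worker-owned cooperative → Operating Certificate required.
[R2] sells goods at retail; is a worker-owned cooperative (not: is a franchise of a national chain) → Standard Certificate not required.
[R3] is located in a residentially zoned district → Trade Registration required.
[R4] sells goods at retail; is a worker-owned cooperative → Regulatory Registration required.
[R5] sells goods at retail → Regulatory Permit required.
[R6] is a worker-owned cooperative; is located in a residentially zoned district → exempt from Regulatory Permit.
[R7] does not sell alcoholic beverages → Municipal Registration not required.
[R8] is a worker-owned cooperative; is located in a residentially zoned district (not: is located in Zone C) → Regulatory Certificate not required.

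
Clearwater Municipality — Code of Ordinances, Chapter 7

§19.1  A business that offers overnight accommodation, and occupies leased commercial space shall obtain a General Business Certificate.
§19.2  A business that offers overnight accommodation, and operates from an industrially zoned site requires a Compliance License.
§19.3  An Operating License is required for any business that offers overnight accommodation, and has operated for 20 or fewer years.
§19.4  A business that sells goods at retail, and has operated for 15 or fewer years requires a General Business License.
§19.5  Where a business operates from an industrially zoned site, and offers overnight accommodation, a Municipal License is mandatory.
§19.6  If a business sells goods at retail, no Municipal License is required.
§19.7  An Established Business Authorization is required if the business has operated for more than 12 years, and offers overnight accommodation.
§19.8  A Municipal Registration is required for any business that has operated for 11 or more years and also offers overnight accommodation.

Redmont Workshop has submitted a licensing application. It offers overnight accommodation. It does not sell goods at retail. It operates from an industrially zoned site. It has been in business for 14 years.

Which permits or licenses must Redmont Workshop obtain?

Compliance License, Established Business Authorization, Municipal License, Municipal Registration, Operating License

§19.1 offers overnight accommodation; operates from an industrially zoned site (not: occupies leased commercial space) → General Business Certificate not required.
§19.2 offers overnight accommodation; operates from an industrially zoned site → Compliance License required.
§19.3 offers overnight accommodation; years in business 14 ≤ 20 → Operating License required.
§19.4 does not sell goods at retail; years in business 14 ≤ 15 → General Business License not required.
§19.5 operates from an industrially zoned site; offers overnight accommodation → Municipal License required.
§19.6 does not sell goods at retail → Municipal License exemption does not apply.
§19.7 years in business 14 > 12; offers overnight accommodation → Established Business Authorization required.
§19.8 years in business 14 ≥ 11; offers overnight accommodation → Municipal Registration required.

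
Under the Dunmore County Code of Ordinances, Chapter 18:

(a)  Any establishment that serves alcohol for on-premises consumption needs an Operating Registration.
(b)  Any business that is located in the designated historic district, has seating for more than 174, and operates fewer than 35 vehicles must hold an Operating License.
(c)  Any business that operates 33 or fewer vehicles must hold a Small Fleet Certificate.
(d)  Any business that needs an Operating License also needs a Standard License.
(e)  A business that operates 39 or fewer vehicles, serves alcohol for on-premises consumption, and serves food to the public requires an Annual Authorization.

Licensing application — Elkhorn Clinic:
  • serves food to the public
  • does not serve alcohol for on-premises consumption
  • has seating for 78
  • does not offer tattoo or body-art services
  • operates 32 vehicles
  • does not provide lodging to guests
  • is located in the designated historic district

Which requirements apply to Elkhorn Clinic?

Small Fleet Certificate

(a) does not serve alcohol for on-premises consumption → Operating Registration not required.
(b) is located in the designated historic district; seating 78 ≤ 174; vehicles 32 < 35 → Operating License not required.
(c) vehicles 32 ≤ 33 → Small Fleet Certificate required.
(d) Operating License is not required → no effect.
(e) vehicles 32 ≤ 39; does not serve alcohol for on-premises consumption; serves food to the public → Annual Authorization not required.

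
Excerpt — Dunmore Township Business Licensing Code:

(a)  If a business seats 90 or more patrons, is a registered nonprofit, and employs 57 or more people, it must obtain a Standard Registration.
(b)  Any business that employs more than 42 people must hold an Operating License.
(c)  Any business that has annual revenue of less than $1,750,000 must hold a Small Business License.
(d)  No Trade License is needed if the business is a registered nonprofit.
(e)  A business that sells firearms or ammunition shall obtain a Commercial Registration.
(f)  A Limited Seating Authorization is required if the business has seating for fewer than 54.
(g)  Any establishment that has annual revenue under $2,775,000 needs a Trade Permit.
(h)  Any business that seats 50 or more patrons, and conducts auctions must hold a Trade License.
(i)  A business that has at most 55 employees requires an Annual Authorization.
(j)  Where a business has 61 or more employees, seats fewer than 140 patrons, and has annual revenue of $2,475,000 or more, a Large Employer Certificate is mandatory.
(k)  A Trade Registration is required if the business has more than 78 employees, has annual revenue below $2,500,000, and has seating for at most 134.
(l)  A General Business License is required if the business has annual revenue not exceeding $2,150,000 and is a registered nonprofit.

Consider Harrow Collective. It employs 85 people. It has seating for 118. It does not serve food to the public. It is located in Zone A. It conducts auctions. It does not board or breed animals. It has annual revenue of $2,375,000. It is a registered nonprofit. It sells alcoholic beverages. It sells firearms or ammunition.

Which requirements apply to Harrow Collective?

(a) seating 118 ≥ 90; is a registered nonprofit; employees 85 ≥ 57 → Standard Registration required.
(b) employees 85 > 42 → Operating License required.
(c) revenue $2,375,000 ≥ $1,750,000 → Small Business License not required.
(d) is a registered nonprofit → exempt from Trade License.
(e) sells firearms or ammunition → Commercial Registration required.
(f) seating 118 ≥ 54 → Limited Seating Authorization not required.
(g) revenue $2,375,000 < $2,775,000 → Trade Permit required.
(h) seating 118 ≥ 50; conducts auctions → Trade License required.
(i) employees 85 > 55 → Annual Authorization not required.
(j) employees 85 ≥ 61; seating 118 < 140; revenue $2,375,000 < $2,475,000 → Large Employer Certificate not required.
(k) employees 85 > 78; revenue $2,375,000 < $2,500,000; seating 118 ≤ 134 → Trade Registration required.
(l) revenue $2,375,000 > $2,150,000; is a registered nonprofit → General Business License not required.

Commercial Registration, Operating License, Standard Registration, Trade Permit, Trade Registration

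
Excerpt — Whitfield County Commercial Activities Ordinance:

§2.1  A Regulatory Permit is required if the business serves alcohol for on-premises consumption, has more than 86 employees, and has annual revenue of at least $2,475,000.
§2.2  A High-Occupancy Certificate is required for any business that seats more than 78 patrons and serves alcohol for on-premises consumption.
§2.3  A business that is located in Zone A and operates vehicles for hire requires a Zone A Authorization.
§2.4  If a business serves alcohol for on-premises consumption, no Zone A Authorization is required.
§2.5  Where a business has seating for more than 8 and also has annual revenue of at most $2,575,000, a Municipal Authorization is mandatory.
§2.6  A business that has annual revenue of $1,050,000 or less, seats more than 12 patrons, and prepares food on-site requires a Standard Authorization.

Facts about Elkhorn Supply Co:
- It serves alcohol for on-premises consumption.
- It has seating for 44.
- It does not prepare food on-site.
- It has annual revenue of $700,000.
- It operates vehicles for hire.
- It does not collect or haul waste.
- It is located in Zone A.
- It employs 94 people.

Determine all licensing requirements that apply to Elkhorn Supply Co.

§2.1 serves alcohol for on-premises consumption; employees 94 > 86; revenue $700,000 < $2,475,000 → Regulatory Permit not required.
§2.2 seating 44 ≤ 78; serves alcohol for on-premises consumption → High-Occupancy Certificate not required.
§2.3 is located in Zone A; operates vehicles for hire → Zone A Authorization required.
§2.4 serves alcohol for on-premises consumption → exempt from Zone A Authorization.
§2.5 seating 44 > 8; revenue $700,000 ≤ $2,575,000 → Municipal Authorization required.
§2.6 revenue $700,000 ≤ $1,050,000; seating 44 > 12; does not prepare food on-site → Standard Authorization not required.

Municipal Authorization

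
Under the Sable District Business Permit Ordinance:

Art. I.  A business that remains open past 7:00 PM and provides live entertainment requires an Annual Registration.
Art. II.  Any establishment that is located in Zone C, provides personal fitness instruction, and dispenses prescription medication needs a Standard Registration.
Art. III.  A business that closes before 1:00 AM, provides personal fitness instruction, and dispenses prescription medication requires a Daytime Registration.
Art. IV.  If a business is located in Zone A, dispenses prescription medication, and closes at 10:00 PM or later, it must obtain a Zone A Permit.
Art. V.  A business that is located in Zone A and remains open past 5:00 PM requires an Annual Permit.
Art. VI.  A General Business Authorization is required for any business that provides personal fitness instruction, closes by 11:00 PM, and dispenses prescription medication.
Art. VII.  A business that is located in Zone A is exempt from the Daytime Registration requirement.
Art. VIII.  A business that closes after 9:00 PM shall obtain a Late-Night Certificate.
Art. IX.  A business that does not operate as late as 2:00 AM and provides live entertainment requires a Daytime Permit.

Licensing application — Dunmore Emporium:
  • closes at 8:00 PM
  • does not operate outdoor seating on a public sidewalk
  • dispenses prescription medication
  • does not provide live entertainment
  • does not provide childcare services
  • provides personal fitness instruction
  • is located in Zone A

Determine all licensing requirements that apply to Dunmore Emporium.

Art. I. closes 8:00 PM, after 7:00 PM; does not provide live entertainment → Annual Registration not required.
Art. II. is located in Zone A (not: is located in Zone C); provides personal fitness instruction; dispenses prescription medication → Standard Registration not required.
Art. III. closes 8:00 PM, at/before 1:00 AM; provides personal fitness instruction; dispenses prescription medication → Daytime Registration required.
Art. IV. is located in Zone A; dispenses prescription medication; closes 8:00 PM, at/before 10:00 PM → Zone A Permit not required.
Art. V. is located in Zone A; closes 8:00 PM, after 5:00 PM → Annual Permit required.
Art. VI. provides personal fitness instruction; closes 8:00 PM, at/before 11:00 PM; dispenses prescription medication → General Business Authorization required.
Art. VII. is located in Zone A → exempt from Daytime Registration.
Art. VIII. closes 8:00 PM, at/before 9:00 PM → Late-Night Certificate not required.
Art. IX. closes 8:00 PM, at/before 2:00 AM; does not provide live entertainment → Daytime Permit not required.

Annual Permit, General Business Authorization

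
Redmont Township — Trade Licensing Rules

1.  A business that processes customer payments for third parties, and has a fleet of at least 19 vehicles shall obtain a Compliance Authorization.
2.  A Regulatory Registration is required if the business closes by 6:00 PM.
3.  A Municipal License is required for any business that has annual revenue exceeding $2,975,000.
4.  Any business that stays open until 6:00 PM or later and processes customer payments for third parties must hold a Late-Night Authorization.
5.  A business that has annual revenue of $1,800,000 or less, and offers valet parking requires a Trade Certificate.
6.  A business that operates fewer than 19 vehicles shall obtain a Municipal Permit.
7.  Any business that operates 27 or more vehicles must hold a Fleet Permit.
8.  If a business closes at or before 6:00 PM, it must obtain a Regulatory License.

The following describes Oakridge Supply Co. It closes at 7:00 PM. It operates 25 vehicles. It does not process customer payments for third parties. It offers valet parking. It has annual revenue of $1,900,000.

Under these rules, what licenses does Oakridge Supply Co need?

1. does not process customer payments for third parties; vehicles 25 ≥ 19 → Compliance Authorization not required.
2. closes 7:00 PM, after 6:00 PM → Regulatory Registration not required.
3. revenue $1,900,000 ≤ $2,975,000 → Municipal License not required.
4. closes 7:00 PM, after 6:00 PM; does not process customer payments for third parties → Late-Night Authorization not required.
5. revenue $1,900,000 > $1,800,000; offers valet parking → Trade Certificate not required.
6. vehicles 25 ≥ 19 → Municipal Permit not required.
7. vehicles 25 < 27 → Fleet Permit not required.
8. closes 7:00 PM, after 6:00 PM → Regulatory License not required.

None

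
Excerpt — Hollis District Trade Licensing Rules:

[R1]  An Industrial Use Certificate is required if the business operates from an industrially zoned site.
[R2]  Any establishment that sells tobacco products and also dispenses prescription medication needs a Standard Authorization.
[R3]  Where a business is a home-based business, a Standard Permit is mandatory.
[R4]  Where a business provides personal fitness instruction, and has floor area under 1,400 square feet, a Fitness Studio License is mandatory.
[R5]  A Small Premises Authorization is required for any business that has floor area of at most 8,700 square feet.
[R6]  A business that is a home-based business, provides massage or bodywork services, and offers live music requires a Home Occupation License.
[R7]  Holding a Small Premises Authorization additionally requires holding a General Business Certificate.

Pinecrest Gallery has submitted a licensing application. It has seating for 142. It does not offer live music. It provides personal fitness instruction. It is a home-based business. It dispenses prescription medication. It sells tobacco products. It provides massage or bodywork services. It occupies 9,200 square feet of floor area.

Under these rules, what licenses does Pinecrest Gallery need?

Standard Authorization, Standard Permit

[R1] is a home-based business (not: operates from an industrially zoned site) → Industrial Use Certificate not required.
[R2] sells tobacco products; dispenses prescription medication → Standard Authorization required.
[R3] is a home-based business → Standard Permit required.
[R4] provides personal fitness instruction; floor area 9,200 square feet ≥ 1,400 square feet → Fitness Studio License not required.
[R5] floor area 9,200 square feet > 8,700 square feet → Small Premises Authorization not required.
[R6] is a home-based business; provides massage or bodywork services; does not offer live music → Home Occupation License not required.
[R7] Small Premises Authorization is not required → no effect.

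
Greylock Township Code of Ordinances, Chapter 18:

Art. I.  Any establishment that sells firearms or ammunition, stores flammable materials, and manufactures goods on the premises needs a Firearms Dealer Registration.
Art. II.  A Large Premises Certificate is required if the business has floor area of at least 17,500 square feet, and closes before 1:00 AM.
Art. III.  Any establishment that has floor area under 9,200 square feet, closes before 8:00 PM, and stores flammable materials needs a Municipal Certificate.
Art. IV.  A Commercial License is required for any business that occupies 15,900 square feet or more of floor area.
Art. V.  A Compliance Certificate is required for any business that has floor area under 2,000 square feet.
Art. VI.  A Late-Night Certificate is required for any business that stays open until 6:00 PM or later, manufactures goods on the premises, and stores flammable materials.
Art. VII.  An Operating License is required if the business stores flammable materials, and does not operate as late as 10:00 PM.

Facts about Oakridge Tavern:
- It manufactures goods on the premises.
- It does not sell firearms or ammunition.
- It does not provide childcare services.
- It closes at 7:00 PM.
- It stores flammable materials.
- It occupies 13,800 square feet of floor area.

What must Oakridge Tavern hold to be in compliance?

Late-Night Certificate, Operating License

Art. I. does not sell firearms or ammunition; stores flammable materials; manufactures goods on the premises → Firearms Dealer Registration not required.
Art. II. floor area 13,800 square feet < 17,500 square feet; closes 7:00 PM, at/before 1:00 AM → Large Premises Certificate not required.
Art. III. floor area 13,800 square feet ≥ 9,200 square feet; closes 7:00 PM, at/before 8:00 PM; stores flammable materials → Municipal Certificate not required.
Art. IV. floor area 13,800 square feet < 15,900 square feet → Commercial License not required.
Art. V. floor area 13,800 square feet ≥ 2,000 square feet → Compliance Certificate not required.
Art. VI. closes 7:00 PM, after 6:00 PM; manufactures goods on the premises; stores flammable materials → Late-Night Certificate required.
Art. VII. stores flammable materials; closes 7:00 PM, at/before 10:00 PM → Operating License required.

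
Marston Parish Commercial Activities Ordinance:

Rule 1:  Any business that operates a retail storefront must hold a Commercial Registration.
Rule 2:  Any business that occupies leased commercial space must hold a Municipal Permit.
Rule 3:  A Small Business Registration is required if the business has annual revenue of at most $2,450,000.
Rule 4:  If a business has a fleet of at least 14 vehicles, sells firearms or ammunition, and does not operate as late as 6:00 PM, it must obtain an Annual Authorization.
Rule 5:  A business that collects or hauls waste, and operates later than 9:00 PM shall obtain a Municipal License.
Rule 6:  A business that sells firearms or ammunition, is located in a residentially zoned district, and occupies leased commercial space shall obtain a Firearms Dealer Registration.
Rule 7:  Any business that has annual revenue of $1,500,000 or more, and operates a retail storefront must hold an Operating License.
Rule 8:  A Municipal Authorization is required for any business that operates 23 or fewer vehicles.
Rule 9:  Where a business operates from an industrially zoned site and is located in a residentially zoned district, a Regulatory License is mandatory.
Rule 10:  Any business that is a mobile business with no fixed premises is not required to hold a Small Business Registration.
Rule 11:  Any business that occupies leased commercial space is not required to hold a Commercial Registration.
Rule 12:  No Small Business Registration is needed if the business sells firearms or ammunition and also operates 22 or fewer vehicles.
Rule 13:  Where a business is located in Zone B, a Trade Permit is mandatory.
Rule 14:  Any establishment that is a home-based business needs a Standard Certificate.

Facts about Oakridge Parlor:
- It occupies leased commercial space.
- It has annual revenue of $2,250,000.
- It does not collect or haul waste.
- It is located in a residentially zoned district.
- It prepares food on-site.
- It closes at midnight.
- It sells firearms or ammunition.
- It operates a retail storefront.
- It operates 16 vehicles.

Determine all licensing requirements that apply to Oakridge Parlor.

Rule 1: operates a retail storefront → Commercial Registration required.
Rule 2: occupies leased commercial space → Municipal Permit required.
Rule 3: revenue $2,250,000 ≤ $2,450,000 → Small Business Registration required.
Rule 4: vehicles 16 ≥ 14; sells firearms or ammunition; closes midnight, after 6:00 PM → Annual Authorization not required.
Rule 5: does not collect or haul waste; closes midnight, after 9:00 PM → Municipal License not required.
Rule 6: sells firearms or ammunition; is located in a residentially zoned district; occupies leased commercial space → Firearms Dealer Registration required.
Rule 7: revenue $2,250,000 ≥ $1,500,000; operates a retail storefront → Operating License required.
Rule 8: vehicles 16 ≤ 23 → Municipal Authorization required.
Rule 9: occupies leased commercial space (not: operates from an industrially zoned site); is located in a residentially zoned district → Regulatory License not required.
Rule 10: occupies leased commercial space (not: is a mobile business with no fixed premises) → Small Business Registration exemption does not apply.
Rule 11: occupies leased commercial space → exempt from Commercial Registration.
Rule 12: sells firearms or ammunition; vehicles 16 ≤ 22 → exempt from Small Business Registration.
Rule 13: is located in a residentially zoned district (not: is located in Zone B) → Trade Permit not required.
Rule 14: occupies leased commercial space (not: is a home-based business) → Standard Certificate not required.

Firearms Dealer Registration, Municipal Authorization, Municipal Permit, Operating License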